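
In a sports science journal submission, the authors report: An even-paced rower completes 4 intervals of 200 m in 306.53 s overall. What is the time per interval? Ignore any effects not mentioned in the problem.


Split time = total_time / n_laps = 306.53 / 4
Split time = 76.6325 s per lap

76.6325 s


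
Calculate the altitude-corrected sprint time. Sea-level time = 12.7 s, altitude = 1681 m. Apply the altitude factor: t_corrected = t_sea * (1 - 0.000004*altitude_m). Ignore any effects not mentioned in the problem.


Correction factor = 1 - 0.000004 * 1681 = 0.993276
t_corrected = t_sea * factor = 12.7 * 0.993276
t_corrected = 12.6146 s

12.6146 s


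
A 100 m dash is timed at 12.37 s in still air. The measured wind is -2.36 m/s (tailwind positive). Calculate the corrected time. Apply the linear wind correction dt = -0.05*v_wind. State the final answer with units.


dt = -0.05 * v_wind = -0.05 * -2.36 = 0.118 s
t_corrected = t_still + dt = 12.37 + (0.118)
t_corrected = 12.488 s

12.488 s


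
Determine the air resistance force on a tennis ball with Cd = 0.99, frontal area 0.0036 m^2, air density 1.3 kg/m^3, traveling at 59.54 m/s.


Fd = 0.5 * Cd * rho * A * v^2
Fd = 0.5 * 0.99 * 1.3 * 0.0036 * 59.54^2
v^2 = 3545.0116
Fd = 0.5 * 0.99 * 1.3 * 0.0036 * 3545.0116 = 8.2124 N

8.2124 N


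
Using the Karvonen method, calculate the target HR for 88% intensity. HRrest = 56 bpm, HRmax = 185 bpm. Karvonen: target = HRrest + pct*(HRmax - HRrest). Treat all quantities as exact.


Target = HRrest + pct*(HRmax - HRrest)
Heart rate reserve = HRmax - HRrest = 185 - 56 = 129 bpm
Fraction = 88% = 0.88
Target = 56 + 0.88 * 129
Target = 56 + 113.52 = 169.52 bpm

169.52 bpm


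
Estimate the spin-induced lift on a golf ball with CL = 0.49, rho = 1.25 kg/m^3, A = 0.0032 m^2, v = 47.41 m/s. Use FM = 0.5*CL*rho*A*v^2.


FM = 0.5 * CL * rho * A * v^2
FM = 0.5 * 0.49 * 1.25 * 0.0032 * 47.41^2
v^2 = 2247.7081
FM = 0.5 * 0.49 * 1.25 * 0.0032 * 2247.7081 = 2.2028 N

2.2028 N


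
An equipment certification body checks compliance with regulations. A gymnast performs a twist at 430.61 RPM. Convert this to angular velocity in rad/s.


omega = RPM * 2 * pi / 60
omega = 430.61 * 2 * 3.14159 / 60
omega = 2705.6024 / 60 = 45.0934 rad/s

45.0934 rad/s


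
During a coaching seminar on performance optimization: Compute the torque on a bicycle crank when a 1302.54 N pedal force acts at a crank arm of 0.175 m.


tau = F * d
tau = 1302.54 * 0.175
tau = 227.9445 N*m

227.9445 N*m


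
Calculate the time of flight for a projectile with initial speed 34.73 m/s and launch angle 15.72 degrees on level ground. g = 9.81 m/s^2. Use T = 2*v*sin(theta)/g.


T = 2*v*sin(theta)/g
sin(theta) = sin(15.72 deg) = 0.2709
T = 2*34.73*0.2709 / 9.81
T = 18.8192 / 9.81 = 1.9184 s

1.9184 s


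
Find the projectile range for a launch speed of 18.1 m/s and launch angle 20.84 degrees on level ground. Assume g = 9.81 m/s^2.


R = v^2 * sin(2*theta) / g
Convert angle to radians: theta = 20.84 deg = 0.3637 rad
sin(2*theta) = sin(0.7275) = 0.665
R = 18.1^2 * 0.665 / 9.81
R = 327.61 * 0.665 / 9.81 = 22.207 m

22.207 m


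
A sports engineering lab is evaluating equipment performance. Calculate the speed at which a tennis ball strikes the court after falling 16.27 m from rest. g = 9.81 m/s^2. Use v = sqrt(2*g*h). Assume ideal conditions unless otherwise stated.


v = sqrt(2 * g * h)
v = sqrt(2 * 9.81 * 16.27)
v = sqrt(319.2174) = 17.8667 m/s

17.8667 m/s


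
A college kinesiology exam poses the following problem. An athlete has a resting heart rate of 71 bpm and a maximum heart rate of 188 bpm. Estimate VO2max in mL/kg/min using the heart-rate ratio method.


VO2max = 15.3 * HRmax / HRrest
VO2max = 15.3 * 188 / 71
VO2max = 2876.4 / 71 = 40.5127 mL/kg/min

40.5127 mL/kg/min


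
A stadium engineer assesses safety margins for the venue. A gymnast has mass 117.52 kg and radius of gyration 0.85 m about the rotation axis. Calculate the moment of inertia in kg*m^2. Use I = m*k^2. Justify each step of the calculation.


I = m * k^2
I = 117.52 * 0.85^2
I = 117.52 * 0.7225 = 84.9082 kg*m^2

84.9082 kg*m^2


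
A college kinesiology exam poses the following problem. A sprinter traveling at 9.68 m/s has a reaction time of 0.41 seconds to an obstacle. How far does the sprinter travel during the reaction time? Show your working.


d = v * t
d = 9.68 * 0.41
d = 3.9688 m

3.9688 m


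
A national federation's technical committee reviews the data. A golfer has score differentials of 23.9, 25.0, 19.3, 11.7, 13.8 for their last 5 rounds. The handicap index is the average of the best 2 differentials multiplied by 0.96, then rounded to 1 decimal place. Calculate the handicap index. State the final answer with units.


All differentials: 23.9, 25.0, 19.3, 11.7, 13.8
Sorted: 11.7, 13.8, 19.3, 23.9, 25.0
Best 2: 11.7, 13.8
Average of best = 25.5 / 2 = 12.75
Raw index = 12.75 * 0.96 = 12.24
Handicap index = round(12.24, 1) = 12.2

12.2


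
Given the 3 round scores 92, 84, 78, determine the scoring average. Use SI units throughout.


Average = sum / n
Sum = 254
Average = 254 / 3 = 84.6667

84.6667


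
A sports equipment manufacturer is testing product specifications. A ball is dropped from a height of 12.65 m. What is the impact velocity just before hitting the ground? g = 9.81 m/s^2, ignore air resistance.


v = sqrt(2 * g * h)
v = sqrt(2 * 9.81 * 12.65)
v = sqrt(248.193) = 15.7541 m/s

15.7541 m/s


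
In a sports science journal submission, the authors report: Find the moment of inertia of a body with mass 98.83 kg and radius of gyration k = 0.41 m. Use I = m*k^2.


I = m * k^2
I = 98.83 * 0.41^2
I = 98.83 * 0.1681 = 16.6133 kg*m^2

16.6133 kg*m^2


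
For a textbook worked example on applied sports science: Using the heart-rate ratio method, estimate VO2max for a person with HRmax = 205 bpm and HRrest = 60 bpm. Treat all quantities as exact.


VO2max = 15.3 * HRmax / HRrest
VO2max = 15.3 * 205 / 60
VO2max = 3136.5 / 60 = 52.275 mL/kg/min

52.275 mL/kg/min


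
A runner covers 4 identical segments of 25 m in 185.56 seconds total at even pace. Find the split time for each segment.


Split time = total_time / n_laps = 185.56 / 4
Split time = 46.39 s per lap

46.39 s


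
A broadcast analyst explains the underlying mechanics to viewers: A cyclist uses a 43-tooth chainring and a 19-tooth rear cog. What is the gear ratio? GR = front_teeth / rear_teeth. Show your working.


GR = front_teeth / rear_teeth
GR = 43 / 19
GR = 2.2632

2.2632


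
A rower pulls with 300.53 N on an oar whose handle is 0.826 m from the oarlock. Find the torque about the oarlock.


tau = F * d
tau = 300.53 * 0.826
tau = 248.2378 N*m

248.2378 N*m


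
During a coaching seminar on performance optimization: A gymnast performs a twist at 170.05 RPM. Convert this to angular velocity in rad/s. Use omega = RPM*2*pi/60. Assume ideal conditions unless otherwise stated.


omega = RPM * 2 * pi / 60
omega = 170.05 * 2 * 3.14159 / 60
omega = 1068.4557 / 60 = 17.8076 rad/s

17.8076 rad/s


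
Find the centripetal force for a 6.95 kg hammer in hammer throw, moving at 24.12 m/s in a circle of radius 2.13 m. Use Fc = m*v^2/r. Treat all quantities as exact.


Fc = m * v^2 / r
v^2 = 24.12^2 = 581.7744
Fc = 6.95 * 581.7744 / 2.13
Fc = 4043.3321 / 2.13 = 1898.278 N

1898.278 N


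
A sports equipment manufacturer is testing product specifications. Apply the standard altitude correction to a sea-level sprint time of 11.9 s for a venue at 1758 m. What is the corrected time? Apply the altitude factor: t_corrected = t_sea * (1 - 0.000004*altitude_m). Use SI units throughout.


Correction factor = 1 - 0.000004 * 1758 = 0.992968
t_corrected = t_sea * factor = 11.9 * 0.992968
t_corrected = 11.8163 s

11.8163 s


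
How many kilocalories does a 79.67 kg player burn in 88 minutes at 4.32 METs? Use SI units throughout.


kcal = MET * mass * time_hr
Convert time: 88 min = 1.4667 hr
kcal = 4.32 * 79.67 * 1.4667
kcal = 504.7891 kcal

504.7891 kcal


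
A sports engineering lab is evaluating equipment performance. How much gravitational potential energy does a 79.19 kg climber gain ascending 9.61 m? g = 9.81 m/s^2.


PE = m * g * h
PE = 79.19 * 9.81 * 9.61
PE = 776.8539 * 9.61 = 7465.566 J

7465.566 J


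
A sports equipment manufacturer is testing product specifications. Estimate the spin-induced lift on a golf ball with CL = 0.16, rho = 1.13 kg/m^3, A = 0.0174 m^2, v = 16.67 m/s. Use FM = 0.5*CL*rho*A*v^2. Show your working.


FM = 0.5 * CL * rho * A * v^2
FM = 0.5 * 0.16 * 1.13 * 0.0174 * 16.67^2
v^2 = 277.8889
FM = 0.5 * 0.16 * 1.13 * 0.0174 * 277.8889 = 0.4371 N

0.4371 N


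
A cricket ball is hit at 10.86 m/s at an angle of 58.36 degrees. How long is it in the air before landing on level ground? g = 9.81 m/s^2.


T = 2*v*sin(theta)/g
sin(theta) = sin(58.36 deg) = 0.8514
T = 2*10.86*0.8514 / 9.81
T = 18.4916 / 9.81 = 1.885 s

1.885 s


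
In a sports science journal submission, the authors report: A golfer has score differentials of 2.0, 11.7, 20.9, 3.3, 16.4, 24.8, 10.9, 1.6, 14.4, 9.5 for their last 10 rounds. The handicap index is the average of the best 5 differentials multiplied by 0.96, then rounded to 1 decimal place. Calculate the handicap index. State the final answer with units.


All differentials: 2.0, 11.7, 20.9, 3.3, 16.4, 24.8, 10.9, 1.6, 14.4, 9.5
Sorted: 1.6, 2.0, 3.3, 9.5, 10.9, 11.7, 14.4, 16.4, 20.9, 24.8
Best 5: 1.6, 2.0, 3.3, 9.5, 10.9
Average of best = 27.3 / 5 = 5.46
Raw index = 5.46 * 0.96 = 5.2416
Handicap index = round(5.2416, 1) = 5.2

5.2


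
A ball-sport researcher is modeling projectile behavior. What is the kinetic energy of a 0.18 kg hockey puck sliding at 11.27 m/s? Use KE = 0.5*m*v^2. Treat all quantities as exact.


KE = 0.5 * m * v^2
KE = 0.5 * 0.18 * 11.27^2
KE = 0.5 * 0.18 * 127.0129 = 11.4312 J

11.4312 J


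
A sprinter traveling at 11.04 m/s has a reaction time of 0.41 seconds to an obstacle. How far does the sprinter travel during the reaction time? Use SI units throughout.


d = v * t
d = 11.04 * 0.41
d = 4.5264 m

4.5264 m


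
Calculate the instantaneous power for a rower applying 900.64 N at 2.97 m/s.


P = F * v
P = 900.64 * 2.97
P = 2674.9008 W

2674.9008 W


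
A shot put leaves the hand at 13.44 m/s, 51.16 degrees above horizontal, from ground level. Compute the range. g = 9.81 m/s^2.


R = v^2 * sin(2*theta) / g
Convert angle to radians: theta = 51.16 deg = 0.8929 rad
sin(2*theta) = sin(1.7858) = 0.977
R = 13.44^2 * 0.977 / 9.81
R = 180.6336 * 0.977 / 9.81 = 17.9892 m

17.9892 m


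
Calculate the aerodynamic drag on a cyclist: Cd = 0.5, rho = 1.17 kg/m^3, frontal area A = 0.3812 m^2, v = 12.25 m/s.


Fd = 0.5 * Cd * rho * A * v^2
Fd = 0.5 * 0.5 * 1.17 * 0.3812 * 12.25^2
v^2 = 150.0625
Fd = 0.5 * 0.5 * 1.17 * 0.3812 * 150.0625 = 16.7321 N

16.7321 N


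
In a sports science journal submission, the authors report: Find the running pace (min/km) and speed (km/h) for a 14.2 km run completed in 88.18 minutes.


Pace = time / distance = 88.18 min / 14.2 km = 6.2099 min/km
Speed = distance / time_in_hours = 14.2 / 1.4697 hr
Speed = 9.6621 km/h

6.2099 min/km, 9.6621 km/h


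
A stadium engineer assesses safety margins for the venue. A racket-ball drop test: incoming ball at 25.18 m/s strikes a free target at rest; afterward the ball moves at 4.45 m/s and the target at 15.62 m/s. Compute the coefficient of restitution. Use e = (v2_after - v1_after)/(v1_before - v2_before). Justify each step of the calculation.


e = (v2_after - v1_after) / (v1_before - v2_before)
Numerator = 15.62 - 4.45 = 11.17
Denominator = 25.18 - 0 = 25.18
e = 11.17 / 25.18 = 0.4436

0.4436


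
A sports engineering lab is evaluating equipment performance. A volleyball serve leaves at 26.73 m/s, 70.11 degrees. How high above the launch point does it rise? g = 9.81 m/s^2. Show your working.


H = (v*sin(theta))^2 / (2*g)
vy = v*sin(theta) = 26.73 * sin(70.11 deg) = 25.1355 m/s
H = vy^2 / (2*g) = 631.7928 / (2*9.81)
H = 631.7928 / 19.62 = 32.2015 m

32.2015 m


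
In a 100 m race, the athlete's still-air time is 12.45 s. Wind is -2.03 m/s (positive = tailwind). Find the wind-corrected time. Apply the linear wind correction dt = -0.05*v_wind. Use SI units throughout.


dt = -0.05 * v_wind = -0.05 * -2.03 = 0.1015 s
t_corrected = t_still + dt = 12.45 + (0.1015)
t_corrected = 12.5515 s

12.5515 s


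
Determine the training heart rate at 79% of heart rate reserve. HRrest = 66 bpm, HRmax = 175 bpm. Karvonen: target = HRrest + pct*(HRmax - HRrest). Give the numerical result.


Target = HRrest + pct*(HRmax - HRrest)
Heart rate reserve = HRmax - HRrest = 175 - 66 = 109 bpm
Fraction = 79% = 0.79
Target = 66 + 0.79 * 109
Target = 66 + 86.11 = 152.11 bpm

152.11 bpm


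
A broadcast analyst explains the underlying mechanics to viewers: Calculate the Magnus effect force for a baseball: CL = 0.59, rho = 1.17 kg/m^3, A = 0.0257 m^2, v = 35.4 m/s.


FM = 0.5 * CL * rho * A * v^2
FM = 0.5 * 0.59 * 1.17 * 0.0257 * 35.4^2
v^2 = 1253.16
FM = 0.5 * 0.59 * 1.17 * 0.0257 * 1253.16 = 11.116 N

11.116 N


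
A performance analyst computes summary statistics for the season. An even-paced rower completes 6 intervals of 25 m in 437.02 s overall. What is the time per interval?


Split time = total_time / n_laps = 437.02 / 6
Split time = 72.8367 s per lap

72.8367 s


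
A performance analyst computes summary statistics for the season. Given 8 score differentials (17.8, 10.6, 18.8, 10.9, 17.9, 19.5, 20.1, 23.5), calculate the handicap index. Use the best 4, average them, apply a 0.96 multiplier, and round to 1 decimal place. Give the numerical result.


All differentials: 17.8, 10.6, 18.8, 10.9, 17.9, 19.5, 20.1, 23.5
Sorted: 10.6, 10.9, 17.8, 17.9, 18.8, 19.5, 20.1, 23.5
Best 4: 10.6, 10.9, 17.8, 17.9
Average of best = 57.2 / 4 = 14.3
Raw index = 14.3 * 0.96 = 13.728
Handicap index = round(13.728, 1) = 13.7

13.7


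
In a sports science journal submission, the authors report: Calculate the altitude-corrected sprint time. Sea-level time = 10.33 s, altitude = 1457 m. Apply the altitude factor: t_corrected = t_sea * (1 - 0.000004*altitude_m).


Correction factor = 1 - 0.000004 * 1457 = 0.994172
t_corrected = t_sea * factor = 10.33 * 0.994172
t_corrected = 10.2698 s

10.2698 s


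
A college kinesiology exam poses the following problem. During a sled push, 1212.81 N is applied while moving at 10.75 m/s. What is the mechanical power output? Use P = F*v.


P = F * v
P = 1212.81 * 10.75
P = 13037.7075 W

13037.7075 W


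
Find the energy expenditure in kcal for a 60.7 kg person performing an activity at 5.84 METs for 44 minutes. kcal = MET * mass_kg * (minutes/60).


kcal = MET * mass * time_hr
Convert time: 44 min = 0.7333 hr
kcal = 5.84 * 60.7 * 0.7333
kcal = 259.9579 kcal

259.9579 kcal


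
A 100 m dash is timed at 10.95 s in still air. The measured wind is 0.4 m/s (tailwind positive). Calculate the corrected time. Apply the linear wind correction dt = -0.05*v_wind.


dt = -0.05 * v_wind = -0.05 * 0.4 = -0.02 s
t_corrected = t_still + dt = 10.95 + (-0.02)
t_corrected = 10.93 s

10.93 s


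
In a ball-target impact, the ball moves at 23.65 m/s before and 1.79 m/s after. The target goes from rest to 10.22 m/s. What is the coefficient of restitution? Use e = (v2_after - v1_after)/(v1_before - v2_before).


e = (v2_after - v1_after) / (v1_before - v2_before)
Numerator = 10.22 - 1.79 = 8.43
Denominator = 23.65 - 0 = 23.65
e = 8.43 / 23.65 = 0.3564

0.3564


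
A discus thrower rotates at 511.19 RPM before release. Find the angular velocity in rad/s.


omega = RPM * 2 * pi / 60
omega = 511.19 * 2 * 3.14159 / 60
omega = 3211.9015 / 60 = 53.5317 rad/s

53.5317 rad/s


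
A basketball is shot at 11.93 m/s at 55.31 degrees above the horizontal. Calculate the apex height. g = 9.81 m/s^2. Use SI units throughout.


H = (v*sin(theta))^2 / (2*g)
vy = v*sin(theta) = 11.93 * sin(55.31 deg) = 9.8094 m/s
H = vy^2 / (2*g) = 96.2236 / (2*9.81)
H = 96.2236 / 19.62 = 4.9044 m

4.9044 m


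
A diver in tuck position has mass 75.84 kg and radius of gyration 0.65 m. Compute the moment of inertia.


I = m * k^2
I = 75.84 * 0.65^2
I = 75.84 * 0.4225 = 32.0424 kg*m^2

32.0424 kg*m^2


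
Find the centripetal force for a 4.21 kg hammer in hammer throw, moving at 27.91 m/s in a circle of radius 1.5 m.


Fc = m * v^2 / r
v^2 = 27.91^2 = 778.9681
Fc = 4.21 * 778.9681 / 1.5
Fc = 3279.4557 / 1.5 = 2186.3038 N

2186.3038 N


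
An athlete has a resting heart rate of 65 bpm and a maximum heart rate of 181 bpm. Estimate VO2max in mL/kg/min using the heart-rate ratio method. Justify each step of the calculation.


VO2max = 15.3 * HRmax / HRrest
VO2max = 15.3 * 181 / 65
VO2max = 2769.3 / 65 = 42.6046 mL/kg/min

42.6046 mL/kg/min


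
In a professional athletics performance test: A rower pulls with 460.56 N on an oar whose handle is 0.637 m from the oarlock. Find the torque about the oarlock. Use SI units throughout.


tau = F * d
tau = 460.56 * 0.637
tau = 293.3767 N*m

293.3767 N*m


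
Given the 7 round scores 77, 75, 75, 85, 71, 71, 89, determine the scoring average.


Average = sum / n
Sum = 543
Average = 543 / 7 = 77.5714

77.5714


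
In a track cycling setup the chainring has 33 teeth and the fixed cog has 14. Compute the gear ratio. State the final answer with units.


GR = front_teeth / rear_teeth
GR = 33 / 14
GR = 2.3571

2.3571


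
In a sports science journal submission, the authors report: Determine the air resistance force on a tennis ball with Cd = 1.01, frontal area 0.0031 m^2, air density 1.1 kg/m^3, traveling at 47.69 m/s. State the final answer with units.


Fd = 0.5 * Cd * rho * A * v^2
Fd = 0.5 * 1.01 * 1.1 * 0.0031 * 47.69^2
v^2 = 2274.3361
Fd = 0.5 * 1.01 * 1.1 * 0.0031 * 2274.3361 = 3.9165 N

3.9165 N


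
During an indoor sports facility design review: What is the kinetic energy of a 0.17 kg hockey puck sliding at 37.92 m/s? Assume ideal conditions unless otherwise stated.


KE = 0.5 * m * v^2
KE = 0.5 * 0.17 * 37.92^2
KE = 0.5 * 0.17 * 1437.9264 = 122.2237 J

122.2237 J


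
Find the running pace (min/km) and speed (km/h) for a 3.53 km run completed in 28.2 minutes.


Pace = time / distance = 28.2 min / 3.53 km = 7.9887 min/km
Speed = distance / time_in_hours = 3.53 / 0.47 hr
Speed = 7.5106 km/h

7.9887 min/km, 7.5106 km/h


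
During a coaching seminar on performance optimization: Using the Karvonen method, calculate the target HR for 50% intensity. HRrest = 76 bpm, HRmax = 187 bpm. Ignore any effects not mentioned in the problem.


Target = HRrest + pct*(HRmax - HRrest)
Heart rate reserve = HRmax - HRrest = 187 - 76 = 111 bpm
Fraction = 50% = 0.5
Target = 76 + 0.5 * 111
Target = 76 + 55.5 = 131.5 bpm

131.5 bpm


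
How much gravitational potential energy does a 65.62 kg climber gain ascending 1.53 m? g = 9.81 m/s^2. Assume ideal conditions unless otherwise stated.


PE = m * g * h
PE = 65.62 * 9.81 * 1.53
PE = 643.7322 * 1.53 = 984.9103 J

984.9103 J


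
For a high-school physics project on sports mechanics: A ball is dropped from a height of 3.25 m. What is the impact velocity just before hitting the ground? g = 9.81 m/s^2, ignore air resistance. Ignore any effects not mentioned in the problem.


v = sqrt(2 * g * h)
v = sqrt(2 * 9.81 * 3.25)
v = sqrt(63.765) = 7.9853 m/s

7.9853 m/s


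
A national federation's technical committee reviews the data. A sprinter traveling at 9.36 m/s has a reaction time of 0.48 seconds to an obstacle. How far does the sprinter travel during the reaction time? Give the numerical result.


d = v * t
d = 9.36 * 0.48
d = 4.4928 m

4.4928 m


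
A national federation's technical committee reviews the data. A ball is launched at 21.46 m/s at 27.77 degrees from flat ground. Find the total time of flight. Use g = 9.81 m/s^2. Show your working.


T = 2*v*sin(theta)/g
sin(theta) = sin(27.77 deg) = 0.4659
T = 2*21.46*0.4659 / 9.81
T = 19.9974 / 9.81 = 2.0385 s

2.0385 s


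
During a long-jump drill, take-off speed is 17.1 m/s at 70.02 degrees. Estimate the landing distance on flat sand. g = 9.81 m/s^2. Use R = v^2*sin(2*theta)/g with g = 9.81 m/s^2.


R = v^2 * sin(2*theta) / g
Convert angle to radians: theta = 70.02 deg = 1.2221 rad
sin(2*theta) = sin(2.4442) = 0.6423
R = 17.1^2 * 0.6423 / 9.81
R = 292.41 * 0.6423 / 9.81 = 19.1438 m

19.1438 m


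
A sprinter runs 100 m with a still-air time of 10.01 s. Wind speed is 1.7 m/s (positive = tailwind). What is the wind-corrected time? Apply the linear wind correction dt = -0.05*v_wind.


dt = -0.05 * v_wind = -0.05 * 1.7 = -0.085 s
t_corrected = t_still + dt = 10.01 + (-0.085)
t_corrected = 9.925 s

9.925 s


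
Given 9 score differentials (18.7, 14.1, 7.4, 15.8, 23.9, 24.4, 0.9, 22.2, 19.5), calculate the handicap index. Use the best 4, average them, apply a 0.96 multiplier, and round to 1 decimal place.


All differentials: 18.7, 14.1, 7.4, 15.8, 23.9, 24.4, 0.9, 22.2, 19.5
Sorted: 0.9, 7.4, 14.1, 15.8, 18.7, 19.5, 22.2, 23.9, 24.4
Best 4: 0.9, 7.4, 14.1, 15.8
Average of best = 38.2 / 4 = 9.55
Raw index = 9.55 * 0.96 = 9.168
Handicap index = round(9.168, 1) = 9.2

9.2


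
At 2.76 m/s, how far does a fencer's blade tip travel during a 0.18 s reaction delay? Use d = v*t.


d = v * t
d = 2.76 * 0.18
d = 0.4968 m

0.4968 m


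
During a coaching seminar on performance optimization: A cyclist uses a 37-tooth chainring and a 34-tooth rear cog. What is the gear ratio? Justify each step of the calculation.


GR = front_teeth / rear_teeth
GR = 37 / 34
GR = 1.0882

1.0882


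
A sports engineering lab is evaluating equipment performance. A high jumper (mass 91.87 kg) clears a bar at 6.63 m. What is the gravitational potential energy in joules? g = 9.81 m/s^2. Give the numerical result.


PE = m * g * h
PE = 91.87 * 9.81 * 6.63
PE = 901.2447 * 6.63 = 5975.2524 J

5975.2524 J


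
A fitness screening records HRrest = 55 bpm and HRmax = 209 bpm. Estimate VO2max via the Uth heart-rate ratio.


VO2max = 15.3 * HRmax / HRrest
VO2max = 15.3 * 209 / 55
VO2max = 3197.7 / 55 = 58.14 mL/kg/min

58.14 mL/kg/min


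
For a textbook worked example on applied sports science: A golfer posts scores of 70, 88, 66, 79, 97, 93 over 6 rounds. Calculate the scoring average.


Average = sum / n
Sum = 493
Average = 493 / 6 = 82.1667

82.1667


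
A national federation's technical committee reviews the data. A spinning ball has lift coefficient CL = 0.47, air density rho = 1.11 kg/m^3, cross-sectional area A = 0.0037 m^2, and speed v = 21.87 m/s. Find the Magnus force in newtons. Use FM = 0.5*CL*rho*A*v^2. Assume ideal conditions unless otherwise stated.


FM = 0.5 * CL * rho * A * v^2
FM = 0.5 * 0.47 * 1.11 * 0.0037 * 21.87^2
v^2 = 478.2969
FM = 0.5 * 0.47 * 1.11 * 0.0037 * 478.2969 = 0.4616 N

0.4616 N


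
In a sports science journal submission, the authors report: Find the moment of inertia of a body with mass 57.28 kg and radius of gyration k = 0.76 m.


I = m * k^2
I = 57.28 * 0.76^2
I = 57.28 * 0.5776 = 33.0849 kg*m^2

33.0849 kg*m^2


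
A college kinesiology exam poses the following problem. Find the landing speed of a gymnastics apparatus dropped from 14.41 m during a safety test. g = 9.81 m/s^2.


v = sqrt(2 * g * h)
v = sqrt(2 * 9.81 * 14.41)
v = sqrt(282.7242) = 16.8144 m/s

16.8144 m/s


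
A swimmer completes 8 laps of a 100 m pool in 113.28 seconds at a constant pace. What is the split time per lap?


Split time = total_time / n_laps = 113.28 / 8
Split time = 14.16 s per lap

14.16 s


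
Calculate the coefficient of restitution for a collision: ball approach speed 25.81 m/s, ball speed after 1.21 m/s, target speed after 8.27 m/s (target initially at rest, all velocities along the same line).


e = (v2_after - v1_after) / (v1_before - v2_before)
Numerator = 8.27 - 1.21 = 7.06
Denominator = 25.81 - 0 = 25.81
e = 7.06 / 25.81 = 0.2735

0.2735


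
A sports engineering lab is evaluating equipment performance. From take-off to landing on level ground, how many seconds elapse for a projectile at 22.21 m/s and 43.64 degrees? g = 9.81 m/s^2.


T = 2*v*sin(theta)/g
sin(theta) = sin(43.64 deg) = 0.6901
T = 2*22.21*0.6901 / 9.81
T = 30.6553 / 9.81 = 3.1249 s

3.1249 s


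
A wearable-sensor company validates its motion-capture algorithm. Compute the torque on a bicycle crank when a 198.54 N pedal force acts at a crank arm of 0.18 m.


tau = F * d
tau = 198.54 * 0.18
tau = 35.7372 N*m

35.7372 N*m


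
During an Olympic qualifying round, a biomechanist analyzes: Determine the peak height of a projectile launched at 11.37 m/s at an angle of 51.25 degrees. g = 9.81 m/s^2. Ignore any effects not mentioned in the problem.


H = (v*sin(theta))^2 / (2*g)
vy = v*sin(theta) = 11.37 * sin(51.25 deg) = 8.8673 m/s
H = vy^2 / (2*g) = 78.6288 / (2*9.81)
H = 78.6288 / 19.62 = 4.0076 m

4.0076 m


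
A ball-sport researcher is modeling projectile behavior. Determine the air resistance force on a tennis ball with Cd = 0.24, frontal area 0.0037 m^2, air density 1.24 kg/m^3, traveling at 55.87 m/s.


Fd = 0.5 * Cd * rho * A * v^2
Fd = 0.5 * 0.24 * 1.24 * 0.0037 * 55.87^2
v^2 = 3121.4569
Fd = 0.5 * 0.24 * 1.24 * 0.0037 * 3121.4569 = 1.7185 N

1.7185 N


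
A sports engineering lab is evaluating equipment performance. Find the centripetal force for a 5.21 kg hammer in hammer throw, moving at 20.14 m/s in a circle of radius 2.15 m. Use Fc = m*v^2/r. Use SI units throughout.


Fc = m * v^2 / r
v^2 = 20.14^2 = 405.6196
Fc = 5.21 * 405.6196 / 2.15
Fc = 2113.2781 / 2.15 = 982.9201 N

982.9201 N


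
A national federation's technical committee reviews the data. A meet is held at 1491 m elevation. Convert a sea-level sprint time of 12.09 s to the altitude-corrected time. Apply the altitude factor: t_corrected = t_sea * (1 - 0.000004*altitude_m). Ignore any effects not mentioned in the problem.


Correction factor = 1 - 0.000004 * 1491 = 0.994036
t_corrected = t_sea * factor = 12.09 * 0.994036
t_corrected = 12.0179 s

12.0179 s


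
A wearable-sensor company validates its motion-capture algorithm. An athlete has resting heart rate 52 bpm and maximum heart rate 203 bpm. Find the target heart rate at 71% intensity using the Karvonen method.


Target = HRrest + pct*(HRmax - HRrest)
Heart rate reserve = HRmax - HRrest = 203 - 52 = 151 bpm
Fraction = 71% = 0.71
Target = 52 + 0.71 * 151
Target = 52 + 107.21 = 159.21 bpm

159.21 bpm


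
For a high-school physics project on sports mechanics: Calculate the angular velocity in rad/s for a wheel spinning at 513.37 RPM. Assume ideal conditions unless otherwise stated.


omega = RPM * 2 * pi / 60
omega = 513.37 * 2 * 3.14159 / 60
omega = 3225.5988 / 60 = 53.76 rad/s

53.76 rad/s


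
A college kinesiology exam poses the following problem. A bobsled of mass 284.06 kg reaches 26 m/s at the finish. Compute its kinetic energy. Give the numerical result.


KE = 0.5 * m * v^2
KE = 0.5 * 284.06 * 26^2
KE = 0.5 * 284.06 * 676 = 96012.28 J

96012.28 J


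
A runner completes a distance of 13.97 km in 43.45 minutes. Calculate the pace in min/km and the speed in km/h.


Pace = time / distance = 43.45 min / 13.97 km = 3.1102 min/km
Speed = distance / time_in_hours = 13.97 / 0.7242 hr
Speed = 19.2911 km/h

3.1102 min/km, 19.2911 km/h


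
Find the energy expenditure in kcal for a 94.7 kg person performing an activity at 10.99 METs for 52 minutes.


kcal = MET * mass * time_hr
Convert time: 52 min = 0.8667 hr
kcal = 10.99 * 94.7 * 0.8667
kcal = 901.9859 kcal

901.9859 kcal


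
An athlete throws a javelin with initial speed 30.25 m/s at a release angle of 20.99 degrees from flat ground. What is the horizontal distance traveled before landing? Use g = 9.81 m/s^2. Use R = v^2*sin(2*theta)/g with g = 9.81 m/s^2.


R = v^2 * sin(2*theta) / g
Convert angle to radians: theta = 20.99 deg = 0.3663 rad
sin(2*theta) = sin(0.7327) = 0.6689
R = 30.25^2 * 0.6689 / 9.81
R = 915.0625 * 0.6689 / 9.81 = 62.3913 m

62.3913 m


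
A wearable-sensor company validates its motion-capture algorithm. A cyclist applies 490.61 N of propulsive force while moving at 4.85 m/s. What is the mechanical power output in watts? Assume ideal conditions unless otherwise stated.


P = F * v
P = 490.61 * 4.85
P = 2379.4585 W

2379.4585 W


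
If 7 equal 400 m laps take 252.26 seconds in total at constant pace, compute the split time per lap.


Split time = total_time / n_laps = 252.26 / 7
Split time = 36.0371 s per lap

36.0371 s


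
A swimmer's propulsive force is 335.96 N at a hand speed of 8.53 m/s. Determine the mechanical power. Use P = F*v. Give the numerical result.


P = F * v
P = 335.96 * 8.53
P = 2865.7388 W

2865.7388 W


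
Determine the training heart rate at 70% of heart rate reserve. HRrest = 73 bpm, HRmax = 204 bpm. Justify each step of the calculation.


Target = HRrest + pct*(HRmax - HRrest)
Heart rate reserve = HRmax - HRrest = 204 - 73 = 131 bpm
Fraction = 70% = 0.7
Target = 73 + 0.7 * 131
Target = 73 + 91.7 = 164.7 bpm

164.7 bpm


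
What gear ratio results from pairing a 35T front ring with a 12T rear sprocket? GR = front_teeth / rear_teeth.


GR = front_teeth / rear_teeth
GR = 35 / 12
GR = 2.9167

2.9167


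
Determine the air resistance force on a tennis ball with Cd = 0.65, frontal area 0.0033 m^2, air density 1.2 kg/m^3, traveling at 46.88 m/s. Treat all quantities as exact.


Fd = 0.5 * Cd * rho * A * v^2
Fd = 0.5 * 0.65 * 1.2 * 0.0033 * 46.88^2
v^2 = 2197.7344
Fd = 0.5 * 0.65 * 1.2 * 0.0033 * 2197.7344 = 2.8285 N

2.8285 N


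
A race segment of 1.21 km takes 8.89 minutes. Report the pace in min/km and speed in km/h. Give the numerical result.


Pace = time / distance = 8.89 min / 1.21 km = 7.3471 min/km
Speed = distance / time_in_hours = 1.21 / 0.1482 hr
Speed = 8.1665 km/h

7.3471 min/km, 8.1665 km/h


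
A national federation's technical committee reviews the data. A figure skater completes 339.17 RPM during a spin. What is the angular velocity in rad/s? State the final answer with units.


omega = RPM * 2 * pi / 60
omega = 339.17 * 2 * 3.14159 / 60
omega = 2131.068 / 60 = 35.5178 rad/s

35.5178 rad/s


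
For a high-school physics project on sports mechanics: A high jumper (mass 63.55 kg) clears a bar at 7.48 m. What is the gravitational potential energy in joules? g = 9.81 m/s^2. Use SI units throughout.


PE = m * g * h
PE = 63.55 * 9.81 * 7.48
PE = 623.4255 * 7.48 = 4663.2227 J

4663.2227 J


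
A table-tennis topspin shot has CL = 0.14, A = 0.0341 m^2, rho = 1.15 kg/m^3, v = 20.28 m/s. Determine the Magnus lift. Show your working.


FM = 0.5 * CL * rho * A * v^2
FM = 0.5 * 0.14 * 1.15 * 0.0341 * 20.28^2
v^2 = 411.2784
FM = 0.5 * 0.14 * 1.15 * 0.0341 * 411.2784 = 1.129 N

1.129 N


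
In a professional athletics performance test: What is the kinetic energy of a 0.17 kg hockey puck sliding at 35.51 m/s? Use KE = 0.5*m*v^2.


KE = 0.5 * m * v^2
KE = 0.5 * 0.17 * 35.51^2
KE = 0.5 * 0.17 * 1260.9601 = 107.1816 J

107.1816 J


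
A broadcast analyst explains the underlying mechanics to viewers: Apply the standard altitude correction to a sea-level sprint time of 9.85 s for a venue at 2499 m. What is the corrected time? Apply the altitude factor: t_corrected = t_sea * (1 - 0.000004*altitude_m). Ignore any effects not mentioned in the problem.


Correction factor = 1 - 0.000004 * 2499 = 0.990004
t_corrected = t_sea * factor = 9.85 * 0.990004
t_corrected = 9.7515 s

9.7515 s


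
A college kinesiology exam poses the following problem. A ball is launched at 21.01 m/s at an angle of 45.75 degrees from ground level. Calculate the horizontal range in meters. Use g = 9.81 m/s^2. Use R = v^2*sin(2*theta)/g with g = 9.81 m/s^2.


R = v^2 * sin(2*theta) / g
Convert angle to radians: theta = 45.75 deg = 0.7985 rad
sin(2*theta) = sin(1.597) = 0.9997
R = 21.01^2 * 0.9997 / 9.81
R = 441.4201 * 0.9997 / 9.81 = 44.9815 m

44.9815 m


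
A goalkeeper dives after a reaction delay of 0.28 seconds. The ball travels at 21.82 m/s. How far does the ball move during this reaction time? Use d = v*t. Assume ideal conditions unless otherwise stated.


d = v * t
d = 21.82 * 0.28
d = 6.1096 m

6.1096 m


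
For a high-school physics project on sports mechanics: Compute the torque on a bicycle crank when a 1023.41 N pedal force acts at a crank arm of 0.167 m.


tau = F * d
tau = 1023.41 * 0.167
tau = 170.9095 N*m

170.9095 N*m


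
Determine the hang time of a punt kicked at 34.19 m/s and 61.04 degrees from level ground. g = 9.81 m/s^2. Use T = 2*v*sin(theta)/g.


T = 2*v*sin(theta)/g
sin(theta) = sin(61.04 deg) = 0.875
T = 2*34.19*0.875 / 9.81
T = 59.8296 / 9.81 = 6.0988 s

6.0988 s


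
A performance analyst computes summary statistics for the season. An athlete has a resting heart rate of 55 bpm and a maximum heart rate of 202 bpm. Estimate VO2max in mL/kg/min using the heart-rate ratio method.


VO2max = 15.3 * HRmax / HRrest
VO2max = 15.3 * 202 / 55
VO2max = 3090.6 / 55 = 56.1927 mL/kg/min

56.1927 mL/kg/min


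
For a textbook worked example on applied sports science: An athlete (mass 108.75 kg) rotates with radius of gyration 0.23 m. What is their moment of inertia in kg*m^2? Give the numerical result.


I = m * k^2
I = 108.75 * 0.23^2
I = 108.75 * 0.0529 = 5.7529 kg*m^2

5.7529 kg*m^2


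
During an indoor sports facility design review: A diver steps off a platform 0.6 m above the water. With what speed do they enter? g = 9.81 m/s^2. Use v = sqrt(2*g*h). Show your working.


v = sqrt(2 * g * h)
v = sqrt(2 * 9.81 * 0.6)
v = sqrt(11.772) = 3.431 m/s

3.431 m/s


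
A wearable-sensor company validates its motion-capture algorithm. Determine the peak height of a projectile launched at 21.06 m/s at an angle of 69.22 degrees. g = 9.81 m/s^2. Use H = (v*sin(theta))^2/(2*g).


H = (v*sin(theta))^2 / (2*g)
vy = v*sin(theta) = 21.06 * sin(69.22 deg) = 19.69 m/s
H = vy^2 / (2*g) = 387.6976 / (2*9.81)
H = 387.6976 / 19.62 = 19.7603 m

19.7603 m


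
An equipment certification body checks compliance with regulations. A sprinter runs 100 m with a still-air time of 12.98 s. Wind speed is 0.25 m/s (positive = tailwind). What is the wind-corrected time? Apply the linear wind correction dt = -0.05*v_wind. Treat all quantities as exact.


dt = -0.05 * v_wind = -0.05 * 0.25 = -0.0125 s
t_corrected = t_still + dt = 12.98 + (-0.0125)
t_corrected = 12.9675 s

12.9675 s


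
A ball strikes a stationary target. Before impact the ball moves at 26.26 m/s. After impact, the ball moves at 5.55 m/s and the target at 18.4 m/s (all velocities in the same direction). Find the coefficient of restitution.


e = (v2_after - v1_after) / (v1_before - v2_before)
Numerator = 18.4 - 5.55 = 12.85
Denominator = 26.26 - 0 = 26.26
e = 12.85 / 26.26 = 0.4893

0.4893


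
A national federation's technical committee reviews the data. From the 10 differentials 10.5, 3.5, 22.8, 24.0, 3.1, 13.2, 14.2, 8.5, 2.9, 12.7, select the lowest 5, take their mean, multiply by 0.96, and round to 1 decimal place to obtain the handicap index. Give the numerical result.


All differentials: 10.5, 3.5, 22.8, 24.0, 3.1, 13.2, 14.2, 8.5, 2.9, 12.7
Sorted: 2.9, 3.1, 3.5, 8.5, 10.5, 12.7, 13.2, 14.2, 22.8, 24.0
Best 5: 2.9, 3.1, 3.5, 8.5, 10.5
Average of best = 28.5 / 5 = 5.7
Raw index = 5.7 * 0.96 = 5.472
Handicap index = round(5.472, 1) = 5.5

5.5


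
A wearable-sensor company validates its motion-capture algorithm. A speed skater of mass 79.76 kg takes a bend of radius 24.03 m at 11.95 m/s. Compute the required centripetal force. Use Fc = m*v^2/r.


Fc = m * v^2 / r
v^2 = 11.95^2 = 142.8025
Fc = 79.76 * 142.8025 / 24.03
Fc = 11389.9274 / 24.03 = 473.9878 N

473.9878 N


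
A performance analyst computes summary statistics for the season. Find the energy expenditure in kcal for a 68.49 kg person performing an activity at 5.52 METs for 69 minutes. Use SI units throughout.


kcal = MET * mass * time_hr
Convert time: 69 min = 1.15 hr
kcal = 5.52 * 68.49 * 1.15
kcal = 434.7745 kcal

434.7745 kcal


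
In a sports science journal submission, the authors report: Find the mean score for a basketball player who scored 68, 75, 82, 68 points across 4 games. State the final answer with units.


Average = sum / n
Sum = 293
Average = 293 / 4 = 73.25

73.25


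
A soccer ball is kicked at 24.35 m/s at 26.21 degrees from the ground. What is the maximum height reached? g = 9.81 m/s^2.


H = (v*sin(theta))^2 / (2*g)
vy = v*sin(theta) = 24.35 * sin(26.21 deg) = 10.7545 m/s
H = vy^2 / (2*g) = 115.6589 / (2*9.81)
H = 115.6589 / 19.62 = 5.8949 m

5.8949 m


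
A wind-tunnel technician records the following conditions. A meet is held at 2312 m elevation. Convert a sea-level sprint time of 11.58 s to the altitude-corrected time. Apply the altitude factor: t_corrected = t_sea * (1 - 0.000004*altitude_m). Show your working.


Correction factor = 1 - 0.000004 * 2312 = 0.990752
t_corrected = t_sea * factor = 11.58 * 0.990752
t_corrected = 11.4729 s

11.4729 s


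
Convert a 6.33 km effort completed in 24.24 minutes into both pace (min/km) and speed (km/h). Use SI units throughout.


Pace = time / distance = 24.24 min / 6.33 km = 3.8294 min/km
Speed = distance / time_in_hours = 6.33 / 0.404 hr
Speed = 15.6683 km/h

3.8294 min/km, 15.6683 km/h


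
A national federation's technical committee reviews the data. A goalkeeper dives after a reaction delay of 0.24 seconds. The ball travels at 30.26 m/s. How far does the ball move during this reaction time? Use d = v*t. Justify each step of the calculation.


d = v * t
d = 30.26 * 0.24
d = 7.2624 m

7.2624 m


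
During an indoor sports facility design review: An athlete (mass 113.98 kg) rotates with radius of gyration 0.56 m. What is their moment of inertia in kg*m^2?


I = m * k^2
I = 113.98 * 0.56^2
I = 113.98 * 0.3136 = 35.7441 kg*m^2

35.7441 kg*m^2


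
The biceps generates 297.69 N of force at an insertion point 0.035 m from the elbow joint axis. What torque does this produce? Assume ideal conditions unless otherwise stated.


tau = F * d
tau = 297.69 * 0.035
tau = 10.4192 N*m

10.4192 N*m


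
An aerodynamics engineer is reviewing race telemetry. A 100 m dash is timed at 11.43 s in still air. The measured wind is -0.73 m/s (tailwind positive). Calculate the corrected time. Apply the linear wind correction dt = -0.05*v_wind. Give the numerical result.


dt = -0.05 * v_wind = -0.05 * -0.73 = 0.0365 s
t_corrected = t_still + dt = 11.43 + (0.0365)
t_corrected = 11.4665 s

11.4665 s


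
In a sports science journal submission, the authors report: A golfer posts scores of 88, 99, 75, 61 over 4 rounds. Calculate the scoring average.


Average = sum / n
Sum = 323
Average = 323 / 4 = 80.75

80.75


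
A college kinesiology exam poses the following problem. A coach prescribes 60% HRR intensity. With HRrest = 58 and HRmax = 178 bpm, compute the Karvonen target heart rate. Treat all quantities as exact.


Target = HRrest + pct*(HRmax - HRrest)
Heart rate reserve = HRmax - HRrest = 178 - 58 = 120 bpm
Fraction = 60% = 0.6
Target = 58 + 0.6 * 120
Target = 58 + 72 = 130 bpm

130 bpm


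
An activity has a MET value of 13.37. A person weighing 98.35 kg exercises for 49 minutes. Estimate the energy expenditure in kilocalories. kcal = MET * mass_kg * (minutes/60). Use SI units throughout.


kcal = MET * mass * time_hr
Convert time: 49 min = 0.8167 hr
kcal = 13.37 * 98.35 * 0.8167
kcal = 1073.8673 kcal

1073.8673 kcal


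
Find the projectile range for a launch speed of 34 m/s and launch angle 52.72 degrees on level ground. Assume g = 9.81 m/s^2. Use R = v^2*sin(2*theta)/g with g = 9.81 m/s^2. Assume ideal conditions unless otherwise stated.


R = v^2 * sin(2*theta) / g
Convert angle to radians: theta = 52.72 deg = 0.9201 rad
sin(2*theta) = sin(1.8403) = 0.9639
R = 34^2 * 0.9639 / 9.81
R = 1156 * 0.9639 / 9.81 = 113.5861 m

113.5861 m
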